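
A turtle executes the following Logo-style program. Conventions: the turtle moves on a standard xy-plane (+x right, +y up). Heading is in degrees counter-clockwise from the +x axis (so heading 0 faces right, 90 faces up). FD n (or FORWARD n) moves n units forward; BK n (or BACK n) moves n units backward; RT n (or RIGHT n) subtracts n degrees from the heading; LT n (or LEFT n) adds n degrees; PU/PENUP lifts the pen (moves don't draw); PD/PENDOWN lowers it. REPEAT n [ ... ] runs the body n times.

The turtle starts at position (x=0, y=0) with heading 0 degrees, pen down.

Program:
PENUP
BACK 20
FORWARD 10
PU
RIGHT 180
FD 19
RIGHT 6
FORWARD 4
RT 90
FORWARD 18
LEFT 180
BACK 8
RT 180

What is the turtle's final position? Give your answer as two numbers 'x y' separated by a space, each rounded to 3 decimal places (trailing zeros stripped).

Answer: -30.26 26.276

Derivation:
Executing turtle program step by step:
Start: pos=(0,0), heading=0, pen down
PU: pen up
BK 20: (0,0) -> (-20,0) [heading=0, move]
FD 10: (-20,0) -> (-10,0) [heading=0, move]
PU: pen up
RT 180: heading 0 -> 180
FD 19: (-10,0) -> (-29,0) [heading=180, move]
RT 6: heading 180 -> 174
FD 4: (-29,0) -> (-32.978,0.418) [heading=174, move]
RT 90: heading 174 -> 84
FD 18: (-32.978,0.418) -> (-31.097,18.32) [heading=84, move]
LT 180: heading 84 -> 264
BK 8: (-31.097,18.32) -> (-30.26,26.276) [heading=264, move]
RT 180: heading 264 -> 84
Final: pos=(-30.26,26.276), heading=84, 0 segment(s) drawn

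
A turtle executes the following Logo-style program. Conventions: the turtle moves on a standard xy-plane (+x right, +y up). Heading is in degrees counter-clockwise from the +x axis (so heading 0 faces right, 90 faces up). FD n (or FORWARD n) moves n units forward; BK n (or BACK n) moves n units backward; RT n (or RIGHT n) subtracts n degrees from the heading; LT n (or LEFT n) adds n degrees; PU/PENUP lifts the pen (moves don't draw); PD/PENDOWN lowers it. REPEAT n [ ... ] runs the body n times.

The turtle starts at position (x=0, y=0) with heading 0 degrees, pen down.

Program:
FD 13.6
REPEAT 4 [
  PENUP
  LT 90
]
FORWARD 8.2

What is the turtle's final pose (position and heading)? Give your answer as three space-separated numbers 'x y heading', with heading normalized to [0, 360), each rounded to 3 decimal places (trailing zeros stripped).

Answer: 21.8 0 0

Derivation:
Executing turtle program step by step:
Start: pos=(0,0), heading=0, pen down
FD 13.6: (0,0) -> (13.6,0) [heading=0, draw]
REPEAT 4 [
  -- iteration 1/4 --
  PU: pen up
  LT 90: heading 0 -> 90
  -- iteration 2/4 --
  PU: pen up
  LT 90: heading 90 -> 180
  -- iteration 3/4 --
  PU: pen up
  LT 90: heading 180 -> 270
  -- iteration 4/4 --
  PU: pen up
  LT 90: heading 270 -> 0
]
FD 8.2: (13.6,0) -> (21.8,0) [heading=0, move]
Final: pos=(21.8,0), heading=0, 1 segment(s) drawn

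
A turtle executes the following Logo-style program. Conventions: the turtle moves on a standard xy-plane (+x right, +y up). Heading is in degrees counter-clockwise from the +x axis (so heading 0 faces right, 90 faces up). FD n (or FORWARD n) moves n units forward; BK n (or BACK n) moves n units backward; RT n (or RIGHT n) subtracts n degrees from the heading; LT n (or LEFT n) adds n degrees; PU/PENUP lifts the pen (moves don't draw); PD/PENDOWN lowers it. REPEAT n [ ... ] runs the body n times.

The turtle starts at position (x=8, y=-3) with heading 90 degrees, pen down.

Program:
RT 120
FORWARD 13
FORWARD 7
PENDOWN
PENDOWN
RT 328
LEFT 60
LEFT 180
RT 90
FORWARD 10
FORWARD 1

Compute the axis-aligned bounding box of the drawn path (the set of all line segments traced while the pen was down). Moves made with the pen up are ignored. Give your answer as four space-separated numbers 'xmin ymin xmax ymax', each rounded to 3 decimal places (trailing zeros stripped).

Answer: 8 -13 25.321 -3

Derivation:
Executing turtle program step by step:
Start: pos=(8,-3), heading=90, pen down
RT 120: heading 90 -> 330
FD 13: (8,-3) -> (19.258,-9.5) [heading=330, draw]
FD 7: (19.258,-9.5) -> (25.321,-13) [heading=330, draw]
PD: pen down
PD: pen down
RT 328: heading 330 -> 2
LT 60: heading 2 -> 62
LT 180: heading 62 -> 242
RT 90: heading 242 -> 152
FD 10: (25.321,-13) -> (16.491,-8.305) [heading=152, draw]
FD 1: (16.491,-8.305) -> (15.608,-7.836) [heading=152, draw]
Final: pos=(15.608,-7.836), heading=152, 4 segment(s) drawn

Segment endpoints: x in {8, 15.608, 16.491, 19.258, 25.321}, y in {-13, -9.5, -8.305, -7.836, -3}
xmin=8, ymin=-13, xmax=25.321, ymax=-3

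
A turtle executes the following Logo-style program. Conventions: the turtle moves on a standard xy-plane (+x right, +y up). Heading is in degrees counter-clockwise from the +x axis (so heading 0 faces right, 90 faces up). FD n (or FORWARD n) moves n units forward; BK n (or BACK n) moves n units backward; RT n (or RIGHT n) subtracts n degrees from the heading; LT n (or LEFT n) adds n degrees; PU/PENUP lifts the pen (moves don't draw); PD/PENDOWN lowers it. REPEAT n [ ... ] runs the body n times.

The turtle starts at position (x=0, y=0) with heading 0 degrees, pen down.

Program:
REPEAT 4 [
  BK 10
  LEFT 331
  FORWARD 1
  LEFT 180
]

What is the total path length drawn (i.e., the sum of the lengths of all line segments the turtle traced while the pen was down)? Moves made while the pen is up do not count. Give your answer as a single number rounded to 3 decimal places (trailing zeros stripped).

Answer: 44

Derivation:
Executing turtle program step by step:
Start: pos=(0,0), heading=0, pen down
REPEAT 4 [
  -- iteration 1/4 --
  BK 10: (0,0) -> (-10,0) [heading=0, draw]
  LT 331: heading 0 -> 331
  FD 1: (-10,0) -> (-9.125,-0.485) [heading=331, draw]
  LT 180: heading 331 -> 151
  -- iteration 2/4 --
  BK 10: (-9.125,-0.485) -> (-0.379,-5.333) [heading=151, draw]
  LT 331: heading 151 -> 122
  FD 1: (-0.379,-5.333) -> (-0.909,-4.485) [heading=122, draw]
  LT 180: heading 122 -> 302
  -- iteration 3/4 --
  BK 10: (-0.909,-4.485) -> (-6.208,3.996) [heading=302, draw]
  LT 331: heading 302 -> 273
  FD 1: (-6.208,3.996) -> (-6.156,2.997) [heading=273, draw]
  LT 180: heading 273 -> 93
  -- iteration 4/4 --
  BK 10: (-6.156,2.997) -> (-5.633,-6.989) [heading=93, draw]
  LT 331: heading 93 -> 64
  FD 1: (-5.633,-6.989) -> (-5.194,-6.091) [heading=64, draw]
  LT 180: heading 64 -> 244
]
Final: pos=(-5.194,-6.091), heading=244, 8 segment(s) drawn

Segment lengths:
  seg 1: (0,0) -> (-10,0), length = 10
  seg 2: (-10,0) -> (-9.125,-0.485), length = 1
  seg 3: (-9.125,-0.485) -> (-0.379,-5.333), length = 10
  seg 4: (-0.379,-5.333) -> (-0.909,-4.485), length = 1
  seg 5: (-0.909,-4.485) -> (-6.208,3.996), length = 10
  seg 6: (-6.208,3.996) -> (-6.156,2.997), length = 1
  seg 7: (-6.156,2.997) -> (-5.633,-6.989), length = 10
  seg 8: (-5.633,-6.989) -> (-5.194,-6.091), length = 1
Total = 44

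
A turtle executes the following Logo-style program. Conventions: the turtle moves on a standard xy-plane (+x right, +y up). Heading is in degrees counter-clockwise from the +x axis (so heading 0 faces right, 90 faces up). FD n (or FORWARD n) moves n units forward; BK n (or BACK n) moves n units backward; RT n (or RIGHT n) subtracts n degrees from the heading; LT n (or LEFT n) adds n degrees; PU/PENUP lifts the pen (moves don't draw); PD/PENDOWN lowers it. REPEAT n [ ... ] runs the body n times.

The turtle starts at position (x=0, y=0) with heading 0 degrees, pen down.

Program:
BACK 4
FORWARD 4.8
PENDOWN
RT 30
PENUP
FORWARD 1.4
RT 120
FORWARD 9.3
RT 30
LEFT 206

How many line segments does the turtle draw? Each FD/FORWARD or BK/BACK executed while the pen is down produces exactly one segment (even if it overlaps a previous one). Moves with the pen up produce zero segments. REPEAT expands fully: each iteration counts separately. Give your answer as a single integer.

Answer: 2

Derivation:
Executing turtle program step by step:
Start: pos=(0,0), heading=0, pen down
BK 4: (0,0) -> (-4,0) [heading=0, draw]
FD 4.8: (-4,0) -> (0.8,0) [heading=0, draw]
PD: pen down
RT 30: heading 0 -> 330
PU: pen up
FD 1.4: (0.8,0) -> (2.012,-0.7) [heading=330, move]
RT 120: heading 330 -> 210
FD 9.3: (2.012,-0.7) -> (-6.042,-5.35) [heading=210, move]
RT 30: heading 210 -> 180
LT 206: heading 180 -> 26
Final: pos=(-6.042,-5.35), heading=26, 2 segment(s) drawn
Segments drawn: 2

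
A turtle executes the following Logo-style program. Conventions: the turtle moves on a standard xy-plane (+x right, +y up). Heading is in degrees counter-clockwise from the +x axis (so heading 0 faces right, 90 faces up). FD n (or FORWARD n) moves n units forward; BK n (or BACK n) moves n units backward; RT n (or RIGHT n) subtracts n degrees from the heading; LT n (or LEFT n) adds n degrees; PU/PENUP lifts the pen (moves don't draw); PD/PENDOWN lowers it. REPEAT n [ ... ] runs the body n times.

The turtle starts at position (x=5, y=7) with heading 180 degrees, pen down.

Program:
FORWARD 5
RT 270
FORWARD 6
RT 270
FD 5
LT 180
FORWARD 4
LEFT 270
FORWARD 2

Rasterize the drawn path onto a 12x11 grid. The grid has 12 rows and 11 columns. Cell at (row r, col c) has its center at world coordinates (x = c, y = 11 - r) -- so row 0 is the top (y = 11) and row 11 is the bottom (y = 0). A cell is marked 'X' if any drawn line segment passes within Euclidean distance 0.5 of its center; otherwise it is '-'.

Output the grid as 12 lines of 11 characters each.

Answer: -----------
-----------
-----------
-----------
XXXXXX-----
X----------
X----------
X----------
XX---------
XX---------
XXXXXX-----
-----------

Derivation:
Segment 0: (5,7) -> (0,7)
Segment 1: (0,7) -> (0,1)
Segment 2: (0,1) -> (5,1)
Segment 3: (5,1) -> (1,1)
Segment 4: (1,1) -> (1,3)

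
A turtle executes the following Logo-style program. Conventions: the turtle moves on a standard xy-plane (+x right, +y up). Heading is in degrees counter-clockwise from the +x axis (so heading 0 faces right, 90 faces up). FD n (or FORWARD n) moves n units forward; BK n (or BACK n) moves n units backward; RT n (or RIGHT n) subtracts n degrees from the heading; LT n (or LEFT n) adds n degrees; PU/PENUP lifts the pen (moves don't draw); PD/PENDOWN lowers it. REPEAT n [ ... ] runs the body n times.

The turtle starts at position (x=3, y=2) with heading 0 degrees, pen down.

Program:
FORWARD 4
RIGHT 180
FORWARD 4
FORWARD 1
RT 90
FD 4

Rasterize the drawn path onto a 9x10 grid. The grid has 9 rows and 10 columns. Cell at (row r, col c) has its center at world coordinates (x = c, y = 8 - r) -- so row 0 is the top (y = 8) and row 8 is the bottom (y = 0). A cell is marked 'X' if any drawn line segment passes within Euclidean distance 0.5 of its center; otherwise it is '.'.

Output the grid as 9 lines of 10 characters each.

Answer: ..........
..........
..X.......
..X.......
..X.......
..X.......
..XXXXXX..
..........
..........

Derivation:
Segment 0: (3,2) -> (7,2)
Segment 1: (7,2) -> (3,2)
Segment 2: (3,2) -> (2,2)
Segment 3: (2,2) -> (2,6)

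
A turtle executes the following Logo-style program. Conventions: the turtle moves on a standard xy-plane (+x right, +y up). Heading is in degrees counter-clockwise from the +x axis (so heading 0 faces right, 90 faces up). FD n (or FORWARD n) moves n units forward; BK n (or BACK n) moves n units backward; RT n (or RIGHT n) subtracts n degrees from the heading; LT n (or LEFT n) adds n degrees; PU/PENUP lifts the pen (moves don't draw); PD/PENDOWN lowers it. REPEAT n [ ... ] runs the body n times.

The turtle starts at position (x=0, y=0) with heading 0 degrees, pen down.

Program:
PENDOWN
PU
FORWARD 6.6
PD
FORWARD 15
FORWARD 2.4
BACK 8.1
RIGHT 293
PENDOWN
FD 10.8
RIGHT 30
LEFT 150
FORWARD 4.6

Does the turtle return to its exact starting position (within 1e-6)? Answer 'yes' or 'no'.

Executing turtle program step by step:
Start: pos=(0,0), heading=0, pen down
PD: pen down
PU: pen up
FD 6.6: (0,0) -> (6.6,0) [heading=0, move]
PD: pen down
FD 15: (6.6,0) -> (21.6,0) [heading=0, draw]
FD 2.4: (21.6,0) -> (24,0) [heading=0, draw]
BK 8.1: (24,0) -> (15.9,0) [heading=0, draw]
RT 293: heading 0 -> 67
PD: pen down
FD 10.8: (15.9,0) -> (20.12,9.941) [heading=67, draw]
RT 30: heading 67 -> 37
LT 150: heading 37 -> 187
FD 4.6: (20.12,9.941) -> (15.554,9.381) [heading=187, draw]
Final: pos=(15.554,9.381), heading=187, 5 segment(s) drawn

Start position: (0, 0)
Final position: (15.554, 9.381)
Distance = 18.164; >= 1e-6 -> NOT closed

Answer: no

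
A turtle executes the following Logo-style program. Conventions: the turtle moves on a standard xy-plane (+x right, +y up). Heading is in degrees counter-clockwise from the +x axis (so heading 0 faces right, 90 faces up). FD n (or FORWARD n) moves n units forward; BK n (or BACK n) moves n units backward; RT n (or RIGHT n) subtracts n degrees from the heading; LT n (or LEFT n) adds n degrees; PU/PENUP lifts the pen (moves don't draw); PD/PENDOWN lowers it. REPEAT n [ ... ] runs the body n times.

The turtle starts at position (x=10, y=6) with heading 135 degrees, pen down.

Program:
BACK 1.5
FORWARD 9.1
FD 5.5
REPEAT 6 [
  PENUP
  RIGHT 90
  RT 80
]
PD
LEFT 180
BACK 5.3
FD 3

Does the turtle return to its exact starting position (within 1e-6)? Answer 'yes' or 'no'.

Executing turtle program step by step:
Start: pos=(10,6), heading=135, pen down
BK 1.5: (10,6) -> (11.061,4.939) [heading=135, draw]
FD 9.1: (11.061,4.939) -> (4.626,11.374) [heading=135, draw]
FD 5.5: (4.626,11.374) -> (0.737,15.263) [heading=135, draw]
REPEAT 6 [
  -- iteration 1/6 --
  PU: pen up
  RT 90: heading 135 -> 45
  RT 80: heading 45 -> 325
  -- iteration 2/6 --
  PU: pen up
  RT 90: heading 325 -> 235
  RT 80: heading 235 -> 155
  -- iteration 3/6 --
  PU: pen up
  RT 90: heading 155 -> 65
  RT 80: heading 65 -> 345
  -- iteration 4/6 --
  PU: pen up
  RT 90: heading 345 -> 255
  RT 80: heading 255 -> 175
  -- iteration 5/6 --
  PU: pen up
  RT 90: heading 175 -> 85
  RT 80: heading 85 -> 5
  -- iteration 6/6 --
  PU: pen up
  RT 90: heading 5 -> 275
  RT 80: heading 275 -> 195
]
PD: pen down
LT 180: heading 195 -> 15
BK 5.3: (0.737,15.263) -> (-4.383,13.891) [heading=15, draw]
FD 3: (-4.383,13.891) -> (-1.485,14.668) [heading=15, draw]
Final: pos=(-1.485,14.668), heading=15, 5 segment(s) drawn

Start position: (10, 6)
Final position: (-1.485, 14.668)
Distance = 14.389; >= 1e-6 -> NOT closed

Answer: no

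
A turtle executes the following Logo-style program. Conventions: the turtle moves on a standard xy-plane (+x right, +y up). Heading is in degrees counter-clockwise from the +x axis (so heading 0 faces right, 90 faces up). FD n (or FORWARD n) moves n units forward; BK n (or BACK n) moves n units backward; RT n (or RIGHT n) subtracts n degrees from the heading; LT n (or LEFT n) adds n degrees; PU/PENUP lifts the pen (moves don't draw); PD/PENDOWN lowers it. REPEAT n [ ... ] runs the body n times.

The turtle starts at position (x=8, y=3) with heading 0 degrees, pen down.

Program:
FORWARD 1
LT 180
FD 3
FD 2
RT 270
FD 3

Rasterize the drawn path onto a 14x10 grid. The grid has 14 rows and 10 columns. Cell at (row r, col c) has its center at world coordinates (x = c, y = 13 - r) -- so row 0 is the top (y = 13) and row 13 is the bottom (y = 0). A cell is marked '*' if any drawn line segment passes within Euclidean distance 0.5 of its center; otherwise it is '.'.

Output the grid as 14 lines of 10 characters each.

Answer: ..........
..........
..........
..........
..........
..........
..........
..........
..........
..........
....******
....*.....
....*.....
....*.....

Derivation:
Segment 0: (8,3) -> (9,3)
Segment 1: (9,3) -> (6,3)
Segment 2: (6,3) -> (4,3)
Segment 3: (4,3) -> (4,0)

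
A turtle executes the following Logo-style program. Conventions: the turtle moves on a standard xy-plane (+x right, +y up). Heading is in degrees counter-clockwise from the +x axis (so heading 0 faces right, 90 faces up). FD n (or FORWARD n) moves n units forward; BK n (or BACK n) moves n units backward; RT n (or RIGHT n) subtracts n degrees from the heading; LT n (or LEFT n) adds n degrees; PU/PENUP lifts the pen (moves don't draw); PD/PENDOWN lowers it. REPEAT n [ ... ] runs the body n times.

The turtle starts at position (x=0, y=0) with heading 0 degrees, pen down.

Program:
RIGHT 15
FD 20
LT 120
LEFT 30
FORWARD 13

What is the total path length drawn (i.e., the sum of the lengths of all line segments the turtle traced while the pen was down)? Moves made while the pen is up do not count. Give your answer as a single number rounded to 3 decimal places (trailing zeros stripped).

Executing turtle program step by step:
Start: pos=(0,0), heading=0, pen down
RT 15: heading 0 -> 345
FD 20: (0,0) -> (19.319,-5.176) [heading=345, draw]
LT 120: heading 345 -> 105
LT 30: heading 105 -> 135
FD 13: (19.319,-5.176) -> (10.126,4.016) [heading=135, draw]
Final: pos=(10.126,4.016), heading=135, 2 segment(s) drawn

Segment lengths:
  seg 1: (0,0) -> (19.319,-5.176), length = 20
  seg 2: (19.319,-5.176) -> (10.126,4.016), length = 13
Total = 33

Answer: 33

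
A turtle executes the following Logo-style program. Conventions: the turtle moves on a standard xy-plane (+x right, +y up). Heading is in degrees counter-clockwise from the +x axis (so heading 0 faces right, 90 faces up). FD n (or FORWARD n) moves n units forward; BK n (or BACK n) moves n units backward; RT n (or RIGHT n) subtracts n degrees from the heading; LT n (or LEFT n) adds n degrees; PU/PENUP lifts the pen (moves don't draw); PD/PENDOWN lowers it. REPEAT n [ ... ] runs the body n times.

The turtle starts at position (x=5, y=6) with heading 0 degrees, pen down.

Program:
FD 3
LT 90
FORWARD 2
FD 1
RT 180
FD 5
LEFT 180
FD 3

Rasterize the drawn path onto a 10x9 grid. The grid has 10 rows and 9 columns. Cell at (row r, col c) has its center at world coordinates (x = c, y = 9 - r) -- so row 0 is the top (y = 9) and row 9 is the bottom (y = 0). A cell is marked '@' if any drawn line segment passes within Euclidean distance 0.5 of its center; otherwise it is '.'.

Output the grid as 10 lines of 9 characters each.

Answer: ........@
........@
........@
.....@@@@
........@
........@
.........
.........
.........
.........

Derivation:
Segment 0: (5,6) -> (8,6)
Segment 1: (8,6) -> (8,8)
Segment 2: (8,8) -> (8,9)
Segment 3: (8,9) -> (8,4)
Segment 4: (8,4) -> (8,7)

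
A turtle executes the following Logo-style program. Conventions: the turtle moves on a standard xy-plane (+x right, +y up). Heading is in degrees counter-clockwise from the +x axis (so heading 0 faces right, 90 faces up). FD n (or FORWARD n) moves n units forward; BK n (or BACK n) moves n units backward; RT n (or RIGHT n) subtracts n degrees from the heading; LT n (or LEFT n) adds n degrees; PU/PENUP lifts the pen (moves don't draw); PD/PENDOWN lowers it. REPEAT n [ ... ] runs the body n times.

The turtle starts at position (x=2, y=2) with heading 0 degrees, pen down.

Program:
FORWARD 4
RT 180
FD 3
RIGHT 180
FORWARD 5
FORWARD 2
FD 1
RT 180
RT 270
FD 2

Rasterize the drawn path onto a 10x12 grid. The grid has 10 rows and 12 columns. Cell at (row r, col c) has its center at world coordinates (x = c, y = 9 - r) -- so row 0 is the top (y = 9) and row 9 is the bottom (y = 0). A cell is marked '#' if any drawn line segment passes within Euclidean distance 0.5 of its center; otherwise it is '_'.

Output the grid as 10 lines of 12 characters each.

Answer: ____________
____________
____________
____________
____________
____________
____________
__##########
___________#
___________#

Derivation:
Segment 0: (2,2) -> (6,2)
Segment 1: (6,2) -> (3,2)
Segment 2: (3,2) -> (8,2)
Segment 3: (8,2) -> (10,2)
Segment 4: (10,2) -> (11,2)
Segment 5: (11,2) -> (11,0)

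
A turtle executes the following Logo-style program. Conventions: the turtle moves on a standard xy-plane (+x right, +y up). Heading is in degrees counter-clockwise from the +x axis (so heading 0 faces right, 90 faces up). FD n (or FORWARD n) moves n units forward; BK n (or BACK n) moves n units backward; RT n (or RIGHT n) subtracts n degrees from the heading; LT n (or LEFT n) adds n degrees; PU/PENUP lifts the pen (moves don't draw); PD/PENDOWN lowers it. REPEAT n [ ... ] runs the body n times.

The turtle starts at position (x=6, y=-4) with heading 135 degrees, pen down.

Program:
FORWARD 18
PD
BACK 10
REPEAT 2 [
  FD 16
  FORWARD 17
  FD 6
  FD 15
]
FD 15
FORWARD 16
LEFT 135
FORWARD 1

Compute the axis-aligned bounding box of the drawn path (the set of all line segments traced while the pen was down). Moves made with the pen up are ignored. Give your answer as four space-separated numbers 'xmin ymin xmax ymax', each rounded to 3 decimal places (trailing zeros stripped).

Answer: -97.945 -4 6 99.945

Derivation:
Executing turtle program step by step:
Start: pos=(6,-4), heading=135, pen down
FD 18: (6,-4) -> (-6.728,8.728) [heading=135, draw]
PD: pen down
BK 10: (-6.728,8.728) -> (0.343,1.657) [heading=135, draw]
REPEAT 2 [
  -- iteration 1/2 --
  FD 16: (0.343,1.657) -> (-10.971,12.971) [heading=135, draw]
  FD 17: (-10.971,12.971) -> (-22.991,24.991) [heading=135, draw]
  FD 6: (-22.991,24.991) -> (-27.234,29.234) [heading=135, draw]
  FD 15: (-27.234,29.234) -> (-37.841,39.841) [heading=135, draw]
  -- iteration 2/2 --
  FD 16: (-37.841,39.841) -> (-49.154,51.154) [heading=135, draw]
  FD 17: (-49.154,51.154) -> (-61.175,63.175) [heading=135, draw]
  FD 6: (-61.175,63.175) -> (-65.418,67.418) [heading=135, draw]
  FD 15: (-65.418,67.418) -> (-76.024,78.024) [heading=135, draw]
]
FD 15: (-76.024,78.024) -> (-86.631,88.631) [heading=135, draw]
FD 16: (-86.631,88.631) -> (-97.945,99.945) [heading=135, draw]
LT 135: heading 135 -> 270
FD 1: (-97.945,99.945) -> (-97.945,98.945) [heading=270, draw]
Final: pos=(-97.945,98.945), heading=270, 13 segment(s) drawn

Segment endpoints: x in {-97.945, -86.631, -76.024, -65.418, -61.175, -49.154, -37.841, -27.234, -22.991, -10.971, -6.728, 0.343, 6}, y in {-4, 1.657, 8.728, 12.971, 24.991, 29.234, 39.841, 51.154, 63.175, 67.418, 78.024, 88.631, 98.945, 99.945}
xmin=-97.945, ymin=-4, xmax=6, ymax=99.945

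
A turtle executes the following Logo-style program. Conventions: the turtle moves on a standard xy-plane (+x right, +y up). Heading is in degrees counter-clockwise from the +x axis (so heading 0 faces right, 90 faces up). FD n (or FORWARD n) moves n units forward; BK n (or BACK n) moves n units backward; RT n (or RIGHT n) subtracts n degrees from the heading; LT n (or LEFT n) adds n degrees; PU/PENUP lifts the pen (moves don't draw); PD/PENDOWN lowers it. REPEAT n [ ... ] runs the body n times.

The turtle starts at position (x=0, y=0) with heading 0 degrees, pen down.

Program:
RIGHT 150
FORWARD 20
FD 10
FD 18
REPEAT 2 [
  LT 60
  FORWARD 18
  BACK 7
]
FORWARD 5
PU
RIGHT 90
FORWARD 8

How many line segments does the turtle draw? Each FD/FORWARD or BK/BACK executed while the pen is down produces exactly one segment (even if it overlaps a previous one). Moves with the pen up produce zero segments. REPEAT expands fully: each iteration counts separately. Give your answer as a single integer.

Executing turtle program step by step:
Start: pos=(0,0), heading=0, pen down
RT 150: heading 0 -> 210
FD 20: (0,0) -> (-17.321,-10) [heading=210, draw]
FD 10: (-17.321,-10) -> (-25.981,-15) [heading=210, draw]
FD 18: (-25.981,-15) -> (-41.569,-24) [heading=210, draw]
REPEAT 2 [
  -- iteration 1/2 --
  LT 60: heading 210 -> 270
  FD 18: (-41.569,-24) -> (-41.569,-42) [heading=270, draw]
  BK 7: (-41.569,-42) -> (-41.569,-35) [heading=270, draw]
  -- iteration 2/2 --
  LT 60: heading 270 -> 330
  FD 18: (-41.569,-35) -> (-25.981,-44) [heading=330, draw]
  BK 7: (-25.981,-44) -> (-32.043,-40.5) [heading=330, draw]
]
FD 5: (-32.043,-40.5) -> (-27.713,-43) [heading=330, draw]
PU: pen up
RT 90: heading 330 -> 240
FD 8: (-27.713,-43) -> (-31.713,-49.928) [heading=240, move]
Final: pos=(-31.713,-49.928), heading=240, 8 segment(s) drawn
Segments drawn: 8

Answer: 8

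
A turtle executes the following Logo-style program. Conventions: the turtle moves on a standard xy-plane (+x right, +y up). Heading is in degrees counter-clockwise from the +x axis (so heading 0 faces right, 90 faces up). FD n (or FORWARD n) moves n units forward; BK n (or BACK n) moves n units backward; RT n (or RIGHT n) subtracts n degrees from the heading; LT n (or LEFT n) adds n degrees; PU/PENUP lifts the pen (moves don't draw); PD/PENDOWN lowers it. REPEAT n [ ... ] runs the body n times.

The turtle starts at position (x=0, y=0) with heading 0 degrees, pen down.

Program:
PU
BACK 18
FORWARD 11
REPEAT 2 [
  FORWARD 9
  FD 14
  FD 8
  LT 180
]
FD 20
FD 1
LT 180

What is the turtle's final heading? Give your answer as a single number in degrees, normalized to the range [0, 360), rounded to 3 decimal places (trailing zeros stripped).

Executing turtle program step by step:
Start: pos=(0,0), heading=0, pen down
PU: pen up
BK 18: (0,0) -> (-18,0) [heading=0, move]
FD 11: (-18,0) -> (-7,0) [heading=0, move]
REPEAT 2 [
  -- iteration 1/2 --
  FD 9: (-7,0) -> (2,0) [heading=0, move]
  FD 14: (2,0) -> (16,0) [heading=0, move]
  FD 8: (16,0) -> (24,0) [heading=0, move]
  LT 180: heading 0 -> 180
  -- iteration 2/2 --
  FD 9: (24,0) -> (15,0) [heading=180, move]
  FD 14: (15,0) -> (1,0) [heading=180, move]
  FD 8: (1,0) -> (-7,0) [heading=180, move]
  LT 180: heading 180 -> 0
]
FD 20: (-7,0) -> (13,0) [heading=0, move]
FD 1: (13,0) -> (14,0) [heading=0, move]
LT 180: heading 0 -> 180
Final: pos=(14,0), heading=180, 0 segment(s) drawn

Answer: 180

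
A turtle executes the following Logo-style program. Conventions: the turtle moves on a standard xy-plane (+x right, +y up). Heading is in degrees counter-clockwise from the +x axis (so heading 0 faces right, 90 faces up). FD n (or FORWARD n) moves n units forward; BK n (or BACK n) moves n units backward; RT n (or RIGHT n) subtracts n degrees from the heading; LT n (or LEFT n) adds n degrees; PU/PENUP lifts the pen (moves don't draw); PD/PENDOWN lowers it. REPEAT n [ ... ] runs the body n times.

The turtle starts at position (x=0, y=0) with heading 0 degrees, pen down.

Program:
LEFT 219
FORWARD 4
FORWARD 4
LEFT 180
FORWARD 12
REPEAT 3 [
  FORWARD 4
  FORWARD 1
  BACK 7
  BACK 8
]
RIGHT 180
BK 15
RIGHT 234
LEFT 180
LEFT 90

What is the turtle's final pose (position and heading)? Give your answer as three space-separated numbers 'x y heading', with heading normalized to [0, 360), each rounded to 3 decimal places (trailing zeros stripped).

Executing turtle program step by step:
Start: pos=(0,0), heading=0, pen down
LT 219: heading 0 -> 219
FD 4: (0,0) -> (-3.109,-2.517) [heading=219, draw]
FD 4: (-3.109,-2.517) -> (-6.217,-5.035) [heading=219, draw]
LT 180: heading 219 -> 39
FD 12: (-6.217,-5.035) -> (3.109,2.517) [heading=39, draw]
REPEAT 3 [
  -- iteration 1/3 --
  FD 4: (3.109,2.517) -> (6.217,5.035) [heading=39, draw]
  FD 1: (6.217,5.035) -> (6.994,5.664) [heading=39, draw]
  BK 7: (6.994,5.664) -> (1.554,1.259) [heading=39, draw]
  BK 8: (1.554,1.259) -> (-4.663,-3.776) [heading=39, draw]
  -- iteration 2/3 --
  FD 4: (-4.663,-3.776) -> (-1.554,-1.259) [heading=39, draw]
  FD 1: (-1.554,-1.259) -> (-0.777,-0.629) [heading=39, draw]
  BK 7: (-0.777,-0.629) -> (-6.217,-5.035) [heading=39, draw]
  BK 8: (-6.217,-5.035) -> (-12.434,-10.069) [heading=39, draw]
  -- iteration 3/3 --
  FD 4: (-12.434,-10.069) -> (-9.326,-7.552) [heading=39, draw]
  FD 1: (-9.326,-7.552) -> (-8.549,-6.923) [heading=39, draw]
  BK 7: (-8.549,-6.923) -> (-13.989,-11.328) [heading=39, draw]
  BK 8: (-13.989,-11.328) -> (-20.206,-16.362) [heading=39, draw]
]
RT 180: heading 39 -> 219
BK 15: (-20.206,-16.362) -> (-8.549,-6.923) [heading=219, draw]
RT 234: heading 219 -> 345
LT 180: heading 345 -> 165
LT 90: heading 165 -> 255
Final: pos=(-8.549,-6.923), heading=255, 16 segment(s) drawn

Answer: -8.549 -6.923 255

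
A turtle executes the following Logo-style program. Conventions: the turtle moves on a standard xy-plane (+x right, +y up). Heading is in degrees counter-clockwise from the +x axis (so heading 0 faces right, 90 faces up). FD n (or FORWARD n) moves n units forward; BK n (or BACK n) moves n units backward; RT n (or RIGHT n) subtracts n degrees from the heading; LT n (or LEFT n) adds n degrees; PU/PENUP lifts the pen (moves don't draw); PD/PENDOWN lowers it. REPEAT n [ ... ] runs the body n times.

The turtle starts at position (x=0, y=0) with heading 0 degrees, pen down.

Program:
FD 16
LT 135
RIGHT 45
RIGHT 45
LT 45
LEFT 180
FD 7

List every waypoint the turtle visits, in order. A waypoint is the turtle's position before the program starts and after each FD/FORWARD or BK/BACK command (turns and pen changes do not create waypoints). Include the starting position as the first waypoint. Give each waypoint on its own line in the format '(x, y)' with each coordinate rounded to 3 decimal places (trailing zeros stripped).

Answer: (0, 0)
(16, 0)
(16, -7)

Derivation:
Executing turtle program step by step:
Start: pos=(0,0), heading=0, pen down
FD 16: (0,0) -> (16,0) [heading=0, draw]
LT 135: heading 0 -> 135
RT 45: heading 135 -> 90
RT 45: heading 90 -> 45
LT 45: heading 45 -> 90
LT 180: heading 90 -> 270
FD 7: (16,0) -> (16,-7) [heading=270, draw]
Final: pos=(16,-7), heading=270, 2 segment(s) drawn
Waypoints (3 total):
(0, 0)
(16, 0)
(16, -7)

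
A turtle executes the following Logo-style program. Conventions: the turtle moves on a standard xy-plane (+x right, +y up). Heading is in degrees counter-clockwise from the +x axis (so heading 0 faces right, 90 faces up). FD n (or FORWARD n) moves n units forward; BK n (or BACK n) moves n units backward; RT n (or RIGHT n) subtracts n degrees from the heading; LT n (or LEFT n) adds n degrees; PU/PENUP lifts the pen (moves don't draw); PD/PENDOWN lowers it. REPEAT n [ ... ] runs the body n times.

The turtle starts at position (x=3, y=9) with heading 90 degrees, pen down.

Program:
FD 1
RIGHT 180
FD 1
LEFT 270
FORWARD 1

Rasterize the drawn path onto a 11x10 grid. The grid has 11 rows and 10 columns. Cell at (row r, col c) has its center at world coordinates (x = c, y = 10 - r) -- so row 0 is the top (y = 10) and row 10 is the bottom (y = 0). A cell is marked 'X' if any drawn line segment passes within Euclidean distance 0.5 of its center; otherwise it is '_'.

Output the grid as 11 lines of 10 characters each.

Segment 0: (3,9) -> (3,10)
Segment 1: (3,10) -> (3,9)
Segment 2: (3,9) -> (2,9)

Answer: ___X______
__XX______
__________
__________
__________
__________
__________
__________
__________
__________
__________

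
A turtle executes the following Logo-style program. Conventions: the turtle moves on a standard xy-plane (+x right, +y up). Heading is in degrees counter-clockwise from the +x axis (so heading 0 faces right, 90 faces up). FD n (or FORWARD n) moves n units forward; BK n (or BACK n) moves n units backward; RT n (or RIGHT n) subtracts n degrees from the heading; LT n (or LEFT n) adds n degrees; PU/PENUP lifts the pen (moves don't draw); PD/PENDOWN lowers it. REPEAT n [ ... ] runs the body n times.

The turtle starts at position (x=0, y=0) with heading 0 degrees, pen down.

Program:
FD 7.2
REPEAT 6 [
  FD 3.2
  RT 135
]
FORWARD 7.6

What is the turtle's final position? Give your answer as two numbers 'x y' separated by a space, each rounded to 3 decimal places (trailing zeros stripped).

Executing turtle program step by step:
Start: pos=(0,0), heading=0, pen down
FD 7.2: (0,0) -> (7.2,0) [heading=0, draw]
REPEAT 6 [
  -- iteration 1/6 --
  FD 3.2: (7.2,0) -> (10.4,0) [heading=0, draw]
  RT 135: heading 0 -> 225
  -- iteration 2/6 --
  FD 3.2: (10.4,0) -> (8.137,-2.263) [heading=225, draw]
  RT 135: heading 225 -> 90
  -- iteration 3/6 --
  FD 3.2: (8.137,-2.263) -> (8.137,0.937) [heading=90, draw]
  RT 135: heading 90 -> 315
  -- iteration 4/6 --
  FD 3.2: (8.137,0.937) -> (10.4,-1.325) [heading=315, draw]
  RT 135: heading 315 -> 180
  -- iteration 5/6 --
  FD 3.2: (10.4,-1.325) -> (7.2,-1.325) [heading=180, draw]
  RT 135: heading 180 -> 45
  -- iteration 6/6 --
  FD 3.2: (7.2,-1.325) -> (9.463,0.937) [heading=45, draw]
  RT 135: heading 45 -> 270
]
FD 7.6: (9.463,0.937) -> (9.463,-6.663) [heading=270, draw]
Final: pos=(9.463,-6.663), heading=270, 8 segment(s) drawn

Answer: 9.463 -6.663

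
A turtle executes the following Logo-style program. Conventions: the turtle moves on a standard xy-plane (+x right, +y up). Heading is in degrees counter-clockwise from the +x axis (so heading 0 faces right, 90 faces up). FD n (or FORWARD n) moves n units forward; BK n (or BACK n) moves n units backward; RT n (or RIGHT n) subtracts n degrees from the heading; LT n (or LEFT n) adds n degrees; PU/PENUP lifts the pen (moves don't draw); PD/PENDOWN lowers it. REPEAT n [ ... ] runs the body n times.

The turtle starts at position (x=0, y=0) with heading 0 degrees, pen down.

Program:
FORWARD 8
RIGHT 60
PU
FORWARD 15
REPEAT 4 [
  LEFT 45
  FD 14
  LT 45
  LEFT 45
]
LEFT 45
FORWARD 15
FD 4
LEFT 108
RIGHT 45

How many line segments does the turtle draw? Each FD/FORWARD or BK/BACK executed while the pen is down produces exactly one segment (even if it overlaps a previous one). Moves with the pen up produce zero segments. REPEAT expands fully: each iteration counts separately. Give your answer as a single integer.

Answer: 1

Derivation:
Executing turtle program step by step:
Start: pos=(0,0), heading=0, pen down
FD 8: (0,0) -> (8,0) [heading=0, draw]
RT 60: heading 0 -> 300
PU: pen up
FD 15: (8,0) -> (15.5,-12.99) [heading=300, move]
REPEAT 4 [
  -- iteration 1/4 --
  LT 45: heading 300 -> 345
  FD 14: (15.5,-12.99) -> (29.023,-16.614) [heading=345, move]
  LT 45: heading 345 -> 30
  LT 45: heading 30 -> 75
  -- iteration 2/4 --
  LT 45: heading 75 -> 120
  FD 14: (29.023,-16.614) -> (22.023,-4.489) [heading=120, move]
  LT 45: heading 120 -> 165
  LT 45: heading 165 -> 210
  -- iteration 3/4 --
  LT 45: heading 210 -> 255
  FD 14: (22.023,-4.489) -> (18.399,-18.012) [heading=255, move]
  LT 45: heading 255 -> 300
  LT 45: heading 300 -> 345
  -- iteration 4/4 --
  LT 45: heading 345 -> 30
  FD 14: (18.399,-18.012) -> (30.524,-11.012) [heading=30, move]
  LT 45: heading 30 -> 75
  LT 45: heading 75 -> 120
]
LT 45: heading 120 -> 165
FD 15: (30.524,-11.012) -> (16.035,-7.13) [heading=165, move]
FD 4: (16.035,-7.13) -> (12.171,-6.095) [heading=165, move]
LT 108: heading 165 -> 273
RT 45: heading 273 -> 228
Final: pos=(12.171,-6.095), heading=228, 1 segment(s) drawn
Segments drawn: 1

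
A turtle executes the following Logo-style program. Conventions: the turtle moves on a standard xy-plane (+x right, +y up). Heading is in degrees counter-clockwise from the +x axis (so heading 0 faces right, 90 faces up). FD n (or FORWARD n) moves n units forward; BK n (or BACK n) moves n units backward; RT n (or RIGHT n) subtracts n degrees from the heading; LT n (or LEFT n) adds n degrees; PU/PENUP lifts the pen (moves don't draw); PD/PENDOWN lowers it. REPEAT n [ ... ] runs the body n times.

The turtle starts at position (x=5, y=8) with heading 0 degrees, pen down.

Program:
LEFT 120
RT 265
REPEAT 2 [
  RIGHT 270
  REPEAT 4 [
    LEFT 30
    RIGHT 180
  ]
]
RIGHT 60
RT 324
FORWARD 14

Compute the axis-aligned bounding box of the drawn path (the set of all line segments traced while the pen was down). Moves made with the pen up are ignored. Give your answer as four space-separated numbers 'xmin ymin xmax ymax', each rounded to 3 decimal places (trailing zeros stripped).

Answer: 0.442 -5.237 5 8

Derivation:
Executing turtle program step by step:
Start: pos=(5,8), heading=0, pen down
LT 120: heading 0 -> 120
RT 265: heading 120 -> 215
REPEAT 2 [
  -- iteration 1/2 --
  RT 270: heading 215 -> 305
  REPEAT 4 [
    -- iteration 1/4 --
    LT 30: heading 305 -> 335
    RT 180: heading 335 -> 155
    -- iteration 2/4 --
    LT 30: heading 155 -> 185
    RT 180: heading 185 -> 5
    -- iteration 3/4 --
    LT 30: heading 5 -> 35
    RT 180: heading 35 -> 215
    -- iteration 4/4 --
    LT 30: heading 215 -> 245
    RT 180: heading 245 -> 65
  ]
  -- iteration 2/2 --
  RT 270: heading 65 -> 155
  REPEAT 4 [
    -- iteration 1/4 --
    LT 30: heading 155 -> 185
    RT 180: heading 185 -> 5
    -- iteration 2/4 --
    LT 30: heading 5 -> 35
    RT 180: heading 35 -> 215
    -- iteration 3/4 --
    LT 30: heading 215 -> 245
    RT 180: heading 245 -> 65
    -- iteration 4/4 --
    LT 30: heading 65 -> 95
    RT 180: heading 95 -> 275
  ]
]
RT 60: heading 275 -> 215
RT 324: heading 215 -> 251
FD 14: (5,8) -> (0.442,-5.237) [heading=251, draw]
Final: pos=(0.442,-5.237), heading=251, 1 segment(s) drawn

Segment endpoints: x in {0.442, 5}, y in {-5.237, 8}
xmin=0.442, ymin=-5.237, xmax=5, ymax=8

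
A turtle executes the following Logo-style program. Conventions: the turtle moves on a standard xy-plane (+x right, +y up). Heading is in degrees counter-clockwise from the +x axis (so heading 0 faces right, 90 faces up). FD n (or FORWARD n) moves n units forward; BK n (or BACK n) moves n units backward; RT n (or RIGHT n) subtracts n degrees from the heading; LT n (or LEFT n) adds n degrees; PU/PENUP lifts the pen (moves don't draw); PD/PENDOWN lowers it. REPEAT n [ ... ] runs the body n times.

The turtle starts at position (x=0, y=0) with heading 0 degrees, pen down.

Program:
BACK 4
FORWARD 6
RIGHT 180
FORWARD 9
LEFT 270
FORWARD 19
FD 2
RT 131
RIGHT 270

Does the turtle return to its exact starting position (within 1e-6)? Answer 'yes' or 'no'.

Executing turtle program step by step:
Start: pos=(0,0), heading=0, pen down
BK 4: (0,0) -> (-4,0) [heading=0, draw]
FD 6: (-4,0) -> (2,0) [heading=0, draw]
RT 180: heading 0 -> 180
FD 9: (2,0) -> (-7,0) [heading=180, draw]
LT 270: heading 180 -> 90
FD 19: (-7,0) -> (-7,19) [heading=90, draw]
FD 2: (-7,19) -> (-7,21) [heading=90, draw]
RT 131: heading 90 -> 319
RT 270: heading 319 -> 49
Final: pos=(-7,21), heading=49, 5 segment(s) drawn

Start position: (0, 0)
Final position: (-7, 21)
Distance = 22.136; >= 1e-6 -> NOT closed

Answer: no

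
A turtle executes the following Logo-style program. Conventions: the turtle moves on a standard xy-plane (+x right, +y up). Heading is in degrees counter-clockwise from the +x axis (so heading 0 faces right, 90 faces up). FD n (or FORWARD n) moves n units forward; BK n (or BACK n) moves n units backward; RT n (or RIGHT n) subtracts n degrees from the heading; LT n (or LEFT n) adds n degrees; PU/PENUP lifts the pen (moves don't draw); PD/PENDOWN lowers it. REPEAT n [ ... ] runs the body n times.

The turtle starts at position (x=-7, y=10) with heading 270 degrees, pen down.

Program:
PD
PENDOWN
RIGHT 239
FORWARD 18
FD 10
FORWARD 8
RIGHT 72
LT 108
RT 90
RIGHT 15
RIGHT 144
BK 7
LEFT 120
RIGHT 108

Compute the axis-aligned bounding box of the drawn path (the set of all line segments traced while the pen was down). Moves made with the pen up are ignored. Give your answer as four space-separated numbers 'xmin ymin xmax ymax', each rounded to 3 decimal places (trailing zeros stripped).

Executing turtle program step by step:
Start: pos=(-7,10), heading=270, pen down
PD: pen down
PD: pen down
RT 239: heading 270 -> 31
FD 18: (-7,10) -> (8.429,19.271) [heading=31, draw]
FD 10: (8.429,19.271) -> (17.001,24.421) [heading=31, draw]
FD 8: (17.001,24.421) -> (23.858,28.541) [heading=31, draw]
RT 72: heading 31 -> 319
LT 108: heading 319 -> 67
RT 90: heading 67 -> 337
RT 15: heading 337 -> 322
RT 144: heading 322 -> 178
BK 7: (23.858,28.541) -> (30.854,28.297) [heading=178, draw]
LT 120: heading 178 -> 298
RT 108: heading 298 -> 190
Final: pos=(30.854,28.297), heading=190, 4 segment(s) drawn

Segment endpoints: x in {-7, 8.429, 17.001, 23.858, 30.854}, y in {10, 19.271, 24.421, 28.297, 28.541}
xmin=-7, ymin=10, xmax=30.854, ymax=28.541

Answer: -7 10 30.854 28.541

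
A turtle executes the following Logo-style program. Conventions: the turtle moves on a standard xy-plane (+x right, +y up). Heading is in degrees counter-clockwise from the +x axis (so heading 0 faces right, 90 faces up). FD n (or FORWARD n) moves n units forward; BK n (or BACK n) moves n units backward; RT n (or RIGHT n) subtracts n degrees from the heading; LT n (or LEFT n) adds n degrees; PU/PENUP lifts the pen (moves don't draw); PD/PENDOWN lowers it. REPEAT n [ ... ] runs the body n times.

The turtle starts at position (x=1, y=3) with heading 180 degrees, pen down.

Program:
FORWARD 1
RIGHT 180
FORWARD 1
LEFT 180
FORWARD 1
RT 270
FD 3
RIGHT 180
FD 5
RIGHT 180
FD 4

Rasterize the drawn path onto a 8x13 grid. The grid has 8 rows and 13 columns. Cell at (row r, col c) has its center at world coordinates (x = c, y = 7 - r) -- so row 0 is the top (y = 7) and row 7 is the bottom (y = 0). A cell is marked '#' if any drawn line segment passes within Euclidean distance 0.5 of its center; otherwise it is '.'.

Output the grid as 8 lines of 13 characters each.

Answer: .............
.............
#............
#............
##...........
#............
#............
#............

Derivation:
Segment 0: (1,3) -> (0,3)
Segment 1: (0,3) -> (1,3)
Segment 2: (1,3) -> (0,3)
Segment 3: (0,3) -> (0,0)
Segment 4: (0,0) -> (-0,5)
Segment 5: (-0,5) -> (0,1)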